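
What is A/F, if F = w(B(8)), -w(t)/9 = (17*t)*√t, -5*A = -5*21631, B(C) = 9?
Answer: -21631/4131 ≈ -5.2363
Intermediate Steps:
A = 21631 (A = -(-1)*21631 = -⅕*(-108155) = 21631)
w(t) = -153*t^(3/2) (w(t) = -9*17*t*√t = -153*t^(3/2))
F = -4131 (F = -153*9^(3/2) = -153*27 = -4131)
A/F = 21631/(-4131) = 21631*(-1/4131) = -21631/4131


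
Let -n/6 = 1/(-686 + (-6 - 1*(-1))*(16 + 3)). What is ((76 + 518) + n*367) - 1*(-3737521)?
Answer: 2919470017/781 ≈ 3.7381e+6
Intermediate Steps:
n = 6/781 (n = -6/(-686 + (-6 - 1*(-1))*(16 + 3)) = -6/(-686 + (-6 + 1)*19) = -6/(-686 - 5*19) = -6/(-686 - 95) = -6/(-781) = -6*(-1/781) = 6/781 ≈ 0.0076825)
((76 + 518) + n*367) - 1*(-3737521) = ((76 + 518) + (6/781)*367) - 1*(-3737521) = (594 + 2202/781) + 3737521 = 466116/781 + 3737521 = 2919470017/781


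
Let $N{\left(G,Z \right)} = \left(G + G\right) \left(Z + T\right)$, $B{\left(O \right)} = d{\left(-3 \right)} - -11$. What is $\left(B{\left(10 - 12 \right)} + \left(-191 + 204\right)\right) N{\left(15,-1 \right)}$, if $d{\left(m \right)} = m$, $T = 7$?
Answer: $3780$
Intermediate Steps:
$B{\left(O \right)} = 8$ ($B{\left(O \right)} = -3 - -11 = -3 + 11 = 8$)
$N{\left(G,Z \right)} = 2 G \left(7 + Z\right)$ ($N{\left(G,Z \right)} = \left(G + G\right) \left(Z + 7\right) = 2 G \left(7 + Z\right)$)
$\left(B{\left(10 - 12 \right)} + \left(-191 + 204\right)\right) N{\left(15,-1 \right)} = \left(8 + \left(-191 + 204\right)\right) 2 \cdot 15 \left(7 - 1\right) = \left(8 + 13\right) 2 \cdot 15 \cdot 6 = 21 \cdot 180 = 3780$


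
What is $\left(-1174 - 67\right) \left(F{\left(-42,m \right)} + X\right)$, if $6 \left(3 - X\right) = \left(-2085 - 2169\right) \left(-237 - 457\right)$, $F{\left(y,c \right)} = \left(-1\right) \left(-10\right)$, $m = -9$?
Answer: $610612953$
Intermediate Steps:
$F{\left(y,c \right)} = 10$
$X = -492043$ ($X = 3 - \frac{\left(-2085 - 2169\right) \left(-237 - 457\right)}{6} = 3 - \frac{\left(-4254\right) \left(-694\right)}{6} = 3 - 492046 = -492043$)
$\left(-1174 - 67\right) \left(F{\left(-42,m \right)} + X\right) = \left(-1174 - 67\right) \left(10 - 492043\right) = \left(-1241\right) \left(-492033\right) = 610612953$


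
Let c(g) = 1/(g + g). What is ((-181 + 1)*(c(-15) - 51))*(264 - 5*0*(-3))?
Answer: 2425104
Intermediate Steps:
c(g) = 1/(2*g)
((-181 + 1)*(c(-15) - 51))*(264 - 5*0*(-3)) = ((-181 + 1)*((½)/(-15) - 51))*(264 - 5*0*(-3)) = (-180*((½)*(-1/15) - 51))*(264 + 0*(-3)) = (-180*(-1/30 - 51))*(264 + 0) = -180*(-1531/30)*264 = 9186*264 = 2425104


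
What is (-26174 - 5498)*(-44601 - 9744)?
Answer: 1721214840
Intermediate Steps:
(-26174 - 5498)*(-44601 - 9744) = -31672*(-54345) = 1721214840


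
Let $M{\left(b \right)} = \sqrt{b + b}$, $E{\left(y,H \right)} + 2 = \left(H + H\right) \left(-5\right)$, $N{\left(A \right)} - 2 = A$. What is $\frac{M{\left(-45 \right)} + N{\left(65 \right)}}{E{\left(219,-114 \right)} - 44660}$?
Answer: $- \frac{67}{43522} - \frac{3 i \sqrt{10}}{43522} \approx -0.0015395 - 0.00021798 i$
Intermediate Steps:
$N{\left(A \right)} = 2 + A$
$E{\left(y,H \right)} = -2 - 10 H$ ($E{\left(y,H \right)} = -2 + \left(H + H\right) \left(-5\right) = -2 + 2 H \left(-5\right) = -2 - 10 H$)
$M{\left(b \right)} = \sqrt{2} \sqrt{b}$ ($M{\left(b \right)} = \sqrt{2 b} = \sqrt{2} \sqrt{b}$)
$\frac{M{\left(-45 \right)} + N{\left(65 \right)}}{E{\left(219,-114 \right)} - 44660} = \frac{\sqrt{2} \sqrt{-45} + \left(2 + 65\right)}{\left(-2 - -1140\right) - 44660} = \frac{\sqrt{2} \cdot 3 i \sqrt{5} + 67}{\left(-2 + 1140\right) - 44660} = \frac{3 i \sqrt{10} + 67}{1138 - 44660} = \frac{67 + 3 i \sqrt{10}}{-43522} = \left(67 + 3 i \sqrt{10}\right) \left(- \frac{1}{43522}\right) = - \frac{67}{43522} - \frac{3 i \sqrt{10}}{43522}$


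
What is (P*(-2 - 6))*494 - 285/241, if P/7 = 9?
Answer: -60003501/241 ≈ -2.4898e+5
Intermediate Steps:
P = 63 (P = 7*9 = 63)
(P*(-2 - 6))*494 - 285/241 = (63*(-2 - 6))*494 - 285/241 = (63*(-8))*494 - 285*1/241 = -504*494 - 285/241 = -248976 - 285/241 = -60003501/241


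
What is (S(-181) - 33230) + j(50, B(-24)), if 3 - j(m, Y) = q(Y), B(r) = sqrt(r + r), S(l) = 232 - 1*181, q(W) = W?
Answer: -33176 - 4*I*sqrt(3) ≈ -33176.0 - 6.9282*I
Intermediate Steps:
S(l) = 51 (S(l) = 232 - 181 = 51)
B(r) = sqrt(2)*sqrt(r) (B(r) = sqrt(2*r) = sqrt(2)*sqrt(r))
j(m, Y) = 3 - Y
(S(-181) - 33230) + j(50, B(-24)) = (51 - 33230) + (3 - sqrt(2)*sqrt(-24)) = -33179 + (3 - sqrt(2)*2*I*sqrt(6)) = -33179 + (3 - 4*I*sqrt(3)) = -33176 - 4*I*sqrt(3)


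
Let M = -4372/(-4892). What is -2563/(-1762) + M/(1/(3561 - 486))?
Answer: 5925172499/2154926 ≈ 2749.6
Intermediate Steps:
M = 1093/1223 (M = -4372*(-1/4892) = 1093/1223 ≈ 0.89370)
-2563/(-1762) + M/(1/(3561 - 486)) = -2563/(-1762) + 1093/(1223*(1/(3561 - 486))) = -2563*(-1/1762) + 1093/(1223*(1/3075)) = 2563/1762 + 1093/(1223*(1/3075)) = 2563/1762 + (1093/1223)*3075 = 2563/1762 + 3360975/1223 = 5925172499/2154926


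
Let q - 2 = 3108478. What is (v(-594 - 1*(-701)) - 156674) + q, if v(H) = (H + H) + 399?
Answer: 2952419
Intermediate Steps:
q = 3108480 (q = 2 + 3108478 = 3108480)
v(H) = 399 + 2*H (v(H) = 2*H + 399 = 399 + 2*H)
(v(-594 - 1*(-701)) - 156674) + q = ((399 + 2*(-594 - 1*(-701))) - 156674) + 3108480 = ((399 + 2*(-594 + 701)) - 156674) + 3108480 = ((399 + 2*107) - 156674) + 3108480 = ((399 + 214) - 156674) + 3108480 = (613 - 156674) + 3108480 = -156061 + 3108480 = 2952419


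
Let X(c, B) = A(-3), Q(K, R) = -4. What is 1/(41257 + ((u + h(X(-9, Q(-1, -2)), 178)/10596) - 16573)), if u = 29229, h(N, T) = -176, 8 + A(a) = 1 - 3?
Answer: 2649/142815493 ≈ 1.8548e-5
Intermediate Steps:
A(a) = -10 (A(a) = -8 + (1 - 3) = -8 - 2 = -10)
X(c, B) = -10
1/(41257 + ((u + h(X(-9, Q(-1, -2)), 178)/10596) - 16573)) = 1/(41257 + ((29229 - 176/10596) - 16573)) = 1/(41257 + ((29229 - 176*1/10596) - 16573)) = 1/(41257 + ((29229 - 44/2649) - 16573)) = 1/(41257 + (77427577/2649 - 16573)) = 1/(41257 + 33525700/2649) = 1/(142815493/2649) = 2649/142815493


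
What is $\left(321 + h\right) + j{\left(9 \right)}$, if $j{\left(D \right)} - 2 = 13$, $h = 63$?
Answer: $399$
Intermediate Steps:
$j{\left(D \right)} = 15$ ($j{\left(D \right)} = 2 + 13 = 15$)
$\left(321 + h\right) + j{\left(9 \right)} = \left(321 + 63\right) + 15 = 384 + 15 = 399$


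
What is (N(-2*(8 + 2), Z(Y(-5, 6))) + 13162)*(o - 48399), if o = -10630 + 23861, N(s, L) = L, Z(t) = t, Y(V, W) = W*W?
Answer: -464147264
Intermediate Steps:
Y(V, W) = W**2
o = 13231
(N(-2*(8 + 2), Z(Y(-5, 6))) + 13162)*(o - 48399) = (6**2 + 13162)*(13231 - 48399) = (36 + 13162)*(-35168) = 13198*(-35168) = -464147264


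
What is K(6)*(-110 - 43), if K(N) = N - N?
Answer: 0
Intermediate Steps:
K(N) = 0
K(6)*(-110 - 43) = 0*(-110 - 43) = 0*(-153) = 0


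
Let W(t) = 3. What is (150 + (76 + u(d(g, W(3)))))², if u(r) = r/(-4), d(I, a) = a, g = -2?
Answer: 811801/16 ≈ 50738.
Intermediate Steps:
u(r) = -r/4
(150 + (76 + u(d(g, W(3)))))² = (150 + (76 - ¼*3))² = (150 + (76 - ¾))² = (150 + 301/4)² = (901/4)² = 811801/16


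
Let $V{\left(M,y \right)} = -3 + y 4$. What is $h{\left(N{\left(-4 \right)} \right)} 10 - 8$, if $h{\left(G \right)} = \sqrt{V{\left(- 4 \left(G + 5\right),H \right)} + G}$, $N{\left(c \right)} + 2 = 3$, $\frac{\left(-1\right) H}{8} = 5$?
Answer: $-8 + 90 i \sqrt{2} \approx -8.0 + 127.28 i$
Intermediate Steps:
$H = -40$ ($H = \left(-8\right) 5 = -40$)
$N{\left(c \right)} = 1$ ($N{\left(c \right)} = -2 + 3 = 1$)
$V{\left(M,y \right)} = -3 + 4 y$
$h{\left(G \right)} = \sqrt{-163 + G}$ ($h{\left(G \right)} = \sqrt{\left(-3 + 4 \left(-40\right)\right) + G} = \sqrt{\left(-3 - 160\right) + G} = \sqrt{-163 + G}$)
$h{\left(N{\left(-4 \right)} \right)} 10 - 8 = \sqrt{-163 + 1} \cdot 10 - 8 = \sqrt{-162} \cdot 10 - 8 = 9 i \sqrt{2} \cdot 10 - 8 = 90 i \sqrt{2} - 8 = -8 + 90 i \sqrt{2}$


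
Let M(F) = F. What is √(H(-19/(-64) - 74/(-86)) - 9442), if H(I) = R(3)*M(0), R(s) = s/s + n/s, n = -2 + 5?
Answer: I*√9442 ≈ 97.17*I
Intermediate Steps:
n = 3
R(s) = 1 + 3/s (R(s) = s/s + 3/s = 1 + 3/s)
H(I) = 0 (H(I) = ((3 + 3)/3)*0 = ((⅓)*6)*0 = 2*0 = 0)
√(H(-19/(-64) - 74/(-86)) - 9442) = √(0 - 9442) = √(-9442) = I*√9442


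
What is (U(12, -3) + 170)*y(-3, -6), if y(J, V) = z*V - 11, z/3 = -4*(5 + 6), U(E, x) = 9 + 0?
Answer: 139799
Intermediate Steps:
U(E, x) = 9
z = -132 (z = 3*(-4*(5 + 6)) = 3*(-4*11) = 3*(-44) = -132)
y(J, V) = -11 - 132*V (y(J, V) = -132*V - 11 = -11 - 132*V)
(U(12, -3) + 170)*y(-3, -6) = (9 + 170)*(-11 - 132*(-6)) = 179*(-11 + 792) = 179*781 = 139799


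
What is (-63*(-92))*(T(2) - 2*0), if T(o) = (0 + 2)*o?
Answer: 23184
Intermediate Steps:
T(o) = 2*o
(-63*(-92))*(T(2) - 2*0) = (-63*(-92))*(2*2 - 2*0) = 5796*(4 + 0) = 5796*4 = 23184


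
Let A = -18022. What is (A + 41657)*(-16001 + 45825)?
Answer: 704890240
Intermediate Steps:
(A + 41657)*(-16001 + 45825) = (-18022 + 41657)*(-16001 + 45825) = 23635*29824 = 704890240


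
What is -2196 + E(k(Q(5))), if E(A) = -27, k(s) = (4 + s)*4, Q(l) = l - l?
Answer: -2223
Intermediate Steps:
Q(l) = 0
k(s) = 16 + 4*s
-2196 + E(k(Q(5))) = -2196 - 27 = -2223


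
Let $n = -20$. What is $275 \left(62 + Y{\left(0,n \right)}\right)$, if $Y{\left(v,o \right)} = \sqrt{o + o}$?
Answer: $17050 + 550 i \sqrt{10} \approx 17050.0 + 1739.3 i$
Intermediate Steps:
$Y{\left(v,o \right)} = \sqrt{2} \sqrt{o}$ ($Y{\left(v,o \right)} = \sqrt{2 o} = \sqrt{2} \sqrt{o}$)
$275 \left(62 + Y{\left(0,n \right)}\right) = 275 \left(62 + \sqrt{2} \sqrt{-20}\right) = 275 \left(62 + \sqrt{2} \cdot 2 i \sqrt{5}\right) = 275 \left(62 + 2 i \sqrt{10}\right) = 17050 + 550 i \sqrt{10}$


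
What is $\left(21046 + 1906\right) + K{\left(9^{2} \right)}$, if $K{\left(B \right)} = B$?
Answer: $23033$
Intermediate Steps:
$\left(21046 + 1906\right) + K{\left(9^{2} \right)} = \left(21046 + 1906\right) + 9^{2} = 22952 + 81 = 23033$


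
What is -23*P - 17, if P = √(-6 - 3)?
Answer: -17 - 69*I ≈ -17.0 - 69.0*I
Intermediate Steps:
P = 3*I (P = √(-9) = 3*I ≈ 3.0*I)
-23*P - 17 = -69*I - 17 = -17 - 69*I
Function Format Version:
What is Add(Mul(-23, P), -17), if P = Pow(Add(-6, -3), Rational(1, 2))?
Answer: Add(-17, Mul(-69, I)) ≈ Add(-17.000, Mul(-69.000, I))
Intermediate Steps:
P = Mul(3, I) (P = Pow(-9, Rational(1, 2)) = Mul(3, I) ≈ Mul(3.0000, I))
Add(Mul(-23, P), -17) = Add(Mul(-23, Mul(3, I)), -17) = Add(Mul(-69, I), -17) = Add(-17, Mul(-69, I))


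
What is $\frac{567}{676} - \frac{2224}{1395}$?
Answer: $- \frac{712459}{943020} \approx -0.75551$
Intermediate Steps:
$\frac{567}{676} - \frac{2224}{1395} = - \frac{712459}{943020}$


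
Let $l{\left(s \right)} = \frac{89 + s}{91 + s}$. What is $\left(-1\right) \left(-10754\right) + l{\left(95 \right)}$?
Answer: $\frac{1000214}{93} \approx 10755.0$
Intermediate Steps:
$l{\left(s \right)} = \frac{89 + s}{91 + s}$
$\left(-1\right) \left(-10754\right) + l{\left(95 \right)} = \left(-1\right) \left(-10754\right) + \frac{89 + 95}{91 + 95} = 10754 + \frac{1}{186} \cdot 184 = 10754 + \frac{92}{93} = \frac{1000214}{93}$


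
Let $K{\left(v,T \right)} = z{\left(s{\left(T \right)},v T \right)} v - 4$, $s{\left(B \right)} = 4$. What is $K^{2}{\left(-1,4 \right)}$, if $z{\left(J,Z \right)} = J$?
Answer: $64$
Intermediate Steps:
$K{\left(v,T \right)} = -4 + 4 v$ ($K{\left(v,T \right)} = 4 v - 4 = -4 + 4 v$)
$K^{2}{\left(-1,4 \right)} = \left(-4 + 4 \left(-1\right)\right)^{2} = \left(-4 - 4\right)^{2} = \left(-8\right)^{2} = 64$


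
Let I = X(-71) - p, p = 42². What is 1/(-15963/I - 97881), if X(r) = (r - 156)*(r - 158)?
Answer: -50219/4915501902 ≈ -1.0216e-5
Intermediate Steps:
p = 1764
X(r) = (-158 + r)*(-156 + r) (X(r) = (-156 + r)*(-158 + r) = (-158 + r)*(-156 + r))
I = 50219 (I = (24648 + (-71)² - 314*(-71)) - 1*1764 = (24648 + 5041 + 22294) - 1764 = 51983 - 1764 = 50219)
1/(-15963/I - 97881) = 1/(-15963/50219 - 97881) = 1/(-4915501902/50219) = -50219/4915501902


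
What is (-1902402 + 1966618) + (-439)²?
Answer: 256937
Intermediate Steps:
(-1902402 + 1966618) + (-439)² = 64216 + 192721 = 256937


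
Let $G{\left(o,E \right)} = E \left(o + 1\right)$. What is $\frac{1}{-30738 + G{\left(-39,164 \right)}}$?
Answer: $- \frac{1}{36970} \approx -2.7049 \cdot 10^{-5}$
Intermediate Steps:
$G{\left(o,E \right)} = E \left(1 + o\right)$
$\frac{1}{-30738 + G{\left(-39,164 \right)}} = \frac{1}{-30738 + 164 \left(1 - 39\right)} = \frac{1}{-30738 + 164 \left(-38\right)} = \frac{1}{-30738 - 6232} = \frac{1}{-36970} = - \frac{1}{36970}$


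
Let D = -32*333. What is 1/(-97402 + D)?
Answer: -1/108058 ≈ -9.2543e-6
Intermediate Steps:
D = -10656
1/(-97402 + D) = 1/(-97402 - 10656) = 1/(-108058) = -1/108058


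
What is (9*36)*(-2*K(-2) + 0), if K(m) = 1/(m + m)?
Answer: 162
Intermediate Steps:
K(m) = 1/(2*m)
(9*36)*(-2*K(-2) + 0) = (9*36)*(-1/(-2) + 0) = 324*(-(-1)/2 + 0) = 324*(-2*(-¼) + 0) = 324*(½ + 0) = 324*(½) = 162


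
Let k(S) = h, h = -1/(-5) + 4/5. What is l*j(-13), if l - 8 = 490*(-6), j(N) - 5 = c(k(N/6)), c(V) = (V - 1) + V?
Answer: -17592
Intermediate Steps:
h = 1 (h = -1*(-1/5) + 4*(1/5) = 1/5 + 4/5 = 1)
k(S) = 1
c(V) = -1 + 2*V (c(V) = (-1 + V) + V = -1 + 2*V)
j(N) = 6 (j(N) = 5 + (-1 + 2*1) = 5 + (-1 + 2) = 5 + 1 = 6)
l = -2932 (l = 8 + 490*(-6) = 8 - 2940 = -2932)
l*j(-13) = -2932*6 = -17592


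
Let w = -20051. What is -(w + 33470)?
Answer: -13419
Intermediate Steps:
-(w + 33470) = -(-20051 + 33470) = -1*13419 = -13419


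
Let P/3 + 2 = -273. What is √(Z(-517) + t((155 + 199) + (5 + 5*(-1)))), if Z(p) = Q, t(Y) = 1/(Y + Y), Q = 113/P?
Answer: I*√51387171/19470 ≈ 0.36818*I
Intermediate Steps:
P = -825 (P = -6 + 3*(-273) = -6 - 819 = -825)
Q = -113/825 (Q = 113/(-825) = 113*(-1/825) = -113/825 ≈ -0.13697)
t(Y) = 1/(2*Y)
Z(p) = -113/825
√(Z(-517) + t((155 + 199) + (5 + 5*(-1)))) = √(-113/825 + 1/(2*((155 + 199) + (5 + 5*(-1))))) = √(-113/825 + 1/(2*(354 + (5 - 5)))) = √(-113/825 + 1/(2*(354 + 0))) = √(-113/825 + (½)/354) = √(-113/825 + (½)*(1/354)) = √(-113/825 + 1/708) = √(-26393/194700) = I*√51387171/19470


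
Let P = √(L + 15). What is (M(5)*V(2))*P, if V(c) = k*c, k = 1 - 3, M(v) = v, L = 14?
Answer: -20*√29 ≈ -107.70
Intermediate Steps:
k = -2
P = √29 (P = √(14 + 15) = √29 ≈ 5.3852)
V(c) = -2*c
(M(5)*V(2))*P = (5*(-2*2))*√29 = (5*(-4))*√29 = -20*√29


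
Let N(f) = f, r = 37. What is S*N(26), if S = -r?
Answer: -962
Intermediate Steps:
S = -37 (S = -1*37 = -37)
S*N(26) = -37*26 = -962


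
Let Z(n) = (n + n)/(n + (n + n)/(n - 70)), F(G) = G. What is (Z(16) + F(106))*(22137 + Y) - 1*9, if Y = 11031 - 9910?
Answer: 32677373/13 ≈ 2.5136e+6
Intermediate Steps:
Y = 1121
Z(n) = 2*n/(n + 2*n/(-70 + n)) (Z(n) = (2*n)/(n + (2*n)/(-70 + n)) = (2*n)/(n + 2*n/(-70 + n)) = 2*n/(n + 2*n/(-70 + n)))
(Z(16) + F(106))*(22137 + Y) - 1*9 = (2*(-70 + 16)/(-68 + 16) + 106)*(22137 + 1121) - 1*9 = (2*(-54)/(-52) + 106)*23258 - 9 = (2*(-1/52)*(-54) + 106)*23258 - 9 = (27/13 + 106)*23258 - 9 = (1405/13)*23258 - 9 = 32677490/13 - 9 = 32677373/13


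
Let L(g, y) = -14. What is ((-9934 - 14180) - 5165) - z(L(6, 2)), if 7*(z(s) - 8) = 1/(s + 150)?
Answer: -27881225/952 ≈ -29287.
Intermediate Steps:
z(s) = 8 + 1/(7*(150 + s)) (z(s) = 8 + 1/(7*(s + 150)) = 8 + 1/(7*(150 + s)))
((-9934 - 14180) - 5165) - z(L(6, 2)) = ((-9934 - 14180) - 5165) - (8401 + 56*(-14))/(7*(150 - 14)) = (-24114 - 5165) - (8401 - 784)/(7*136) = -29279 - 7617/(7*136) = -29279 - 1*7617/952 = -29279 - 7617/952 = -27881225/952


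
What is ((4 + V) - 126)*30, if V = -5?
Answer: -3810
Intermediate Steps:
((4 + V) - 126)*30 = ((4 - 5) - 126)*30 = (-1 - 126)*30 = -127*30 = -3810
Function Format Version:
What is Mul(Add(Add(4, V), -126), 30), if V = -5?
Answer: -3810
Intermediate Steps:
Mul(Add(Add(4, V), -126), 30) = Mul(Add(Add(4, -5), -126), 30) = Mul(Add(-1, -126), 30) = Mul(-127, 30) = -3810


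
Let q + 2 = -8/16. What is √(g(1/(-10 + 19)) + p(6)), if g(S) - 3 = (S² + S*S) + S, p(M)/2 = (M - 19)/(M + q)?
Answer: I*√17038/63 ≈ 2.0719*I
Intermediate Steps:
q = -5/2 (q = -2 - 8/16 = -2 - 8*1/16 = -2 - ½ = -5/2 ≈ -2.5000)
p(M) = 2*(-19 + M)/(-5/2 + M) (p(M) = 2*((M - 19)/(M - 5/2)) = 2*((-19 + M)/(-5/2 + M)) = 2*(-19 + M)/(-5/2 + M))
g(S) = 3 + S + 2*S² (g(S) = 3 + ((S² + S*S) + S) = 3 + ((S² + S²) + S) = 3 + (2*S² + S) = 3 + (S + 2*S²) = 3 + S + 2*S²)
√(g(1/(-10 + 19)) + p(6)) = √((3 + 1/(-10 + 19) + 2*(1/(-10 + 19))²) + 4*(-19 + 6)/(-5 + 2*6)) = √((3 + 1/9 + 2*(1/9)²) + 4*(-13)/(-5 + 12)) = √((3 + ⅑ + 2*(⅑)²) + 4*(-13)/7) = √((3 + ⅑ + 2*(1/81)) + 4*(⅐)*(-13)) = √((3 + ⅑ + 2/81) - 52/7) = √(254/81 - 52/7) = √(-2434/567) = I*√17038/63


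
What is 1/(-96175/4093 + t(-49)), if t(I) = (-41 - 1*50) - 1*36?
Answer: -4093/615986 ≈ -0.0066446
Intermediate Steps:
t(I) = -127 (t(I) = (-41 - 50) - 36 = -91 - 36 = -127)
1/(-96175/4093 + t(-49)) = 1/(-96175/4093 - 127) = 1/(-615986/4093) = -4093/615986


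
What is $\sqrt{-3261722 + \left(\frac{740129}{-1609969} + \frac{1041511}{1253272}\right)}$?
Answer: $\frac{5 i \sqrt{132792208842756280429909914582}}{1008864534284} \approx 1806.0 i$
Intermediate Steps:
$\sqrt{-3261722 + \left(\frac{740129}{-1609969} + \frac{1041511}{1253272}\right)} = \sqrt{-3261722 + \left(740129 \left(- \frac{1}{1609969}\right) + 1041511 \cdot \frac{1}{1253272}\right)} = \sqrt{-3261722 + \left(- \frac{740129}{1609969} + \frac{1041511}{1253272}\right)} = \sqrt{-3261722 + \frac{749217471071}{2017729068568}} = \sqrt{- \frac{6581270543770283025}{2017729068568}} = \frac{5 i \sqrt{132792208842756280429909914582}}{1008864534284}$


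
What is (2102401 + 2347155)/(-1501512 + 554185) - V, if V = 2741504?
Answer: -2597105209364/947327 ≈ -2.7415e+6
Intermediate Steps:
(2102401 + 2347155)/(-1501512 + 554185) - V = (2102401 + 2347155)/(-1501512 + 554185) - 1*2741504 = 4449556/(-947327) - 2741504 = 4449556*(-1/947327) - 2741504 = -4449556/947327 - 2741504 = -2597105209364/947327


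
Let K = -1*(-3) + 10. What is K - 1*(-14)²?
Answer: -183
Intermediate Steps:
K = 13 (K = 3 + 10 = 13)
K - 1*(-14)² = 13 - 1*(-14)² = 13 - 1*196 = 13 - 196 = -183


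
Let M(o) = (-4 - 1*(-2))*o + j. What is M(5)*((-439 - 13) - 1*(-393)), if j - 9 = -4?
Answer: 295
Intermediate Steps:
j = 5 (j = 9 - 4 = 5)
M(o) = 5 - 2*o (M(o) = (-4 - 1*(-2))*o + 5 = (-4 + 2)*o + 5 = -2*o + 5 = 5 - 2*o)
M(5)*((-439 - 13) - 1*(-393)) = (5 - 2*5)*((-439 - 13) - 1*(-393)) = (5 - 10)*(-452 + 393) = -5*(-59) = 295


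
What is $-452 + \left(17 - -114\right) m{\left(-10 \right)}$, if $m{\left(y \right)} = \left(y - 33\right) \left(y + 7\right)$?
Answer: $16447$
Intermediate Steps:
$m{\left(y \right)} = \left(-33 + y\right) \left(7 + y\right)$
$-452 + \left(17 - -114\right) m{\left(-10 \right)} = -452 + \left(17 - -114\right) \left(-231 + \left(-10\right)^{2} - -260\right) = -452 + \left(17 + 114\right) \left(-231 + 100 + 260\right) = -452 + 131 \cdot 129 = -452 + 16899 = 16447$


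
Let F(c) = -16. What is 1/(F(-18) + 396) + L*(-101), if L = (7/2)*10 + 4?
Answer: -1496819/380 ≈ -3939.0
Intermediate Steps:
L = 39 (L = (7*(½))*10 + 4 = (7/2)*10 + 4 = 35 + 4 = 39)
1/(F(-18) + 396) + L*(-101) = 1/(-16 + 396) + 39*(-101) = 1/380 - 3939 = -1496819/380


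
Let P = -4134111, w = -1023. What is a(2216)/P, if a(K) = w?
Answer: 341/1378037 ≈ 0.00024745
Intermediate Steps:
a(K) = -1023
a(2216)/P = -1023/(-4134111) = -1023*(-1/4134111) = 341/1378037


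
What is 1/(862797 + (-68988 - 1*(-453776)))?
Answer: 1/1247585 ≈ 8.0155e-7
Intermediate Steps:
1/(862797 + (-68988 - 1*(-453776))) = 1/(862797 + (-68988 + 453776)) = 1/(862797 + 384788) = 1/1247585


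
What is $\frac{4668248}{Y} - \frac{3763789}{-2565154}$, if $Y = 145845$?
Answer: $\frac{12523704836897}{374114885130} \approx 33.476$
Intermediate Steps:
$\frac{4668248}{Y} - \frac{3763789}{-2565154} = \frac{4668248}{145845} - \frac{3763789}{-2565154} = 4668248 \cdot \frac{1}{145845} - - \frac{3763789}{2565154} = \frac{4668248}{145845} + \frac{3763789}{2565154} = \frac{12523704836897}{374114885130}$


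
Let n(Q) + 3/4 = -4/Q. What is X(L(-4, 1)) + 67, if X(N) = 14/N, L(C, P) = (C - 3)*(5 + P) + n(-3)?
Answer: 4733/71 ≈ 66.662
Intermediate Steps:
n(Q) = -¾ - 4/Q
L(C, P) = 7/12 + (-3 + C)*(5 + P) (L(C, P) = (C - 3)*(5 + P) + (-¾ - 4/(-3)) = (-3 + C)*(5 + P) + (-¾ - 4*(-⅓)) = (-3 + C)*(5 + P) + (-¾ + 4/3) = (-3 + C)*(5 + P) + 7/12 = 7/12 + (-3 + C)*(5 + P))
X(L(-4, 1)) + 67 = 14/(-173/12 - 3*1 + 5*(-4) - 4*1) + 67 = 14/(-173/12 - 3 - 20 - 4) + 67 = 14/(-497/12) + 67 = 14*(-12/497) + 67 = -24/71 + 67 = 4733/71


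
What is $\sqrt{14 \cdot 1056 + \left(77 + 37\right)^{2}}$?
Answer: $2 \sqrt{6945} \approx 166.67$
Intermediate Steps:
$\sqrt{14 \cdot 1056 + \left(77 + 37\right)^{2}} = \sqrt{14784 + 114^{2}} = \sqrt{14784 + 12996} = \sqrt{27780} = 2 \sqrt{6945}$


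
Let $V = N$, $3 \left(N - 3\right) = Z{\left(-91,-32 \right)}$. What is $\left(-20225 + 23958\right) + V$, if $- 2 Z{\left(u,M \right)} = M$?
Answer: $\frac{11224}{3} \approx 3741.3$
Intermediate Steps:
$Z{\left(u,M \right)} = - \frac{M}{2}$
$N = \frac{25}{3}$ ($N = 3 + \frac{\left(- \frac{1}{2}\right) \left(-32\right)}{3} = 3 + \frac{1}{3} \cdot 16 = 3 + \frac{16}{3} = \frac{25}{3} \approx 8.3333$)
$V = \frac{25}{3} \approx 8.3333$
$\left(-20225 + 23958\right) + V = \left(-20225 + 23958\right) + \frac{25}{3} = 3733 + \frac{25}{3} = \frac{11224}{3}$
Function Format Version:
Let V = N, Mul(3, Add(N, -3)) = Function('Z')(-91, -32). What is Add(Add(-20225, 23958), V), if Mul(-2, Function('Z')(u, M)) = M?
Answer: Rational(11224, 3) ≈ 3741.3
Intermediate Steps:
Function('Z')(u, M) = Mul(Rational(-1, 2), M)
N = Rational(25, 3) (N = Add(3, Mul(Rational(1, 3), Mul(Rational(-1, 2), -32))) = Add(3, Mul(Rational(1, 3), 16)) = Add(3, Rational(16, 3)) = Rational(25, 3) ≈ 8.3333)
V = Rational(25, 3) ≈ 8.3333
Add(Add(-20225, 23958), V) = Add(Add(-20225, 23958), Rational(25, 3)) = Add(3733, Rational(25, 3)) = Rational(11224, 3)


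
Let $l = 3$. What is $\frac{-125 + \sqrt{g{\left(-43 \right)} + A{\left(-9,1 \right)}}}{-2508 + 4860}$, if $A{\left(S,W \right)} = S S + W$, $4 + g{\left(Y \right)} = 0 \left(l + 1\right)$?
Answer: $- \frac{125}{2352} + \frac{\sqrt{78}}{2352} \approx -0.049391$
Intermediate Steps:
$g{\left(Y \right)} = -4$ ($g{\left(Y \right)} = -4 + 0 \left(3 + 1\right) = -4 + 0 \cdot 4 = -4 + 0 = -4$)
$A{\left(S,W \right)} = W + S^{2}$ ($A{\left(S,W \right)} = S^{2} + W = W + S^{2}$)
$\frac{-125 + \sqrt{g{\left(-43 \right)} + A{\left(-9,1 \right)}}}{-2508 + 4860} = \frac{-125 + \sqrt{-4 + \left(1 + \left(-9\right)^{2}\right)}}{-2508 + 4860} = \frac{-125 + \sqrt{-4 + \left(1 + 81\right)}}{2352} = \left(-125 + \sqrt{-4 + 82}\right) \frac{1}{2352} = \left(-125 + \sqrt{78}\right) \frac{1}{2352} = - \frac{125}{2352} + \frac{\sqrt{78}}{2352}$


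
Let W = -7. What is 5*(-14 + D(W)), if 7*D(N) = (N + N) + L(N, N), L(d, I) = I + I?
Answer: -90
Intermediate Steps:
L(d, I) = 2*I
D(N) = 4*N/7 (D(N) = ((N + N) + 2*N)/7 = (2*N + 2*N)/7 = (4*N)/7 = 4*N/7)
5*(-14 + D(W)) = 5*(-14 + (4/7)*(-7)) = 5*(-14 - 4) = 5*(-18) = -90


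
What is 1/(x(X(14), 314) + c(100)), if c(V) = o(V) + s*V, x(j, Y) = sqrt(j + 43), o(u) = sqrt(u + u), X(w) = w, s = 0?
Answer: 1/(sqrt(57) + 10*sqrt(2)) ≈ 0.046100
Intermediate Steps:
o(u) = sqrt(2)*sqrt(u) (o(u) = sqrt(2*u) = sqrt(2)*sqrt(u))
x(j, Y) = sqrt(43 + j)
c(V) = sqrt(2)*sqrt(V) (c(V) = sqrt(2)*sqrt(V) + 0*V = sqrt(2)*sqrt(V) + 0 = sqrt(2)*sqrt(V))
1/(x(X(14), 314) + c(100)) = 1/(sqrt(43 + 14) + sqrt(2)*sqrt(100)) = 1/(sqrt(57) + sqrt(2)*10) = 1/(sqrt(57) + 10*sqrt(2))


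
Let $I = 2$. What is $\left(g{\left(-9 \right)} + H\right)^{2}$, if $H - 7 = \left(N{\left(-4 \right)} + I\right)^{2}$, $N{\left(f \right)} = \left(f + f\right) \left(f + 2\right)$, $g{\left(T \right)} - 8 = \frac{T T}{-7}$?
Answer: $\frac{5253264}{49} \approx 1.0721 \cdot 10^{5}$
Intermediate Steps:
$g{\left(T \right)} = 8 - \frac{T^{2}}{7}$ ($g{\left(T \right)} = 8 + \frac{T T}{-7} = 8 + T^{2} \left(- \frac{1}{7}\right) = 8 - \frac{T^{2}}{7}$)
$N{\left(f \right)} = 2 f \left(2 + f\right)$
$H = 331$ ($H = 7 + \left(2 \left(-4\right) \left(2 - 4\right) + 2\right)^{2} = 7 + \left(2 \left(-4\right) \left(-2\right) + 2\right)^{2} = 7 + \left(16 + 2\right)^{2} = 7 + 18^{2} = 7 + 324 = 331$)
$\left(g{\left(-9 \right)} + H\right)^{2} = \left(\left(8 - \frac{\left(-9\right)^{2}}{7}\right) + 331\right)^{2} = \left(\left(8 - \frac{81}{7}\right) + 331\right)^{2} = \left(- \frac{25}{7} + 331\right)^{2} = \left(\frac{2292}{7}\right)^{2} = \frac{5253264}{49}$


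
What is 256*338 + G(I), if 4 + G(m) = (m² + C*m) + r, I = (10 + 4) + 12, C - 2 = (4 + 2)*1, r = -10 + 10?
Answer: 87408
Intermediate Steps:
r = 0
C = 8 (C = 2 + (4 + 2)*1 = 2 + 6*1 = 2 + 6 = 8)
I = 26 (I = 14 + 12 = 26)
G(m) = -4 + m² + 8*m (G(m) = -4 + ((m² + 8*m) + 0) = -4 + (m² + 8*m) = -4 + m² + 8*m)
256*338 + G(I) = 256*338 + (-4 + 26² + 8*26) = 86528 + (-4 + 676 + 208) = 86528 + 880 = 87408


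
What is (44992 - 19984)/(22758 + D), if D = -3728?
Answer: 12504/9515 ≈ 1.3141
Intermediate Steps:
(44992 - 19984)/(22758 + D) = (44992 - 19984)/(22758 - 3728) = 25008/19030 = 25008*(1/19030) = 12504/9515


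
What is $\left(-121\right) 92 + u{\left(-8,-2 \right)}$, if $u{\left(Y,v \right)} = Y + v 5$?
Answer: $-11150$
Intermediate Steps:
$u{\left(Y,v \right)} = Y + 5 v$
$\left(-121\right) 92 + u{\left(-8,-2 \right)} = \left(-121\right) 92 + \left(-8 + 5 \left(-2\right)\right) = -11132 - 18 = -11150$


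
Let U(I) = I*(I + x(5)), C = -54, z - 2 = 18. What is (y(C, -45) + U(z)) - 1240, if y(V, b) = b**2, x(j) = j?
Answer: 1285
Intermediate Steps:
z = 20 (z = 2 + 18 = 20)
U(I) = I*(5 + I) (U(I) = I*(I + 5) = I*(5 + I))
(y(C, -45) + U(z)) - 1240 = ((-45)**2 + 20*(5 + 20)) - 1240 = (2025 + 20*25) - 1240 = (2025 + 500) - 1240 = 2525 - 1240 = 1285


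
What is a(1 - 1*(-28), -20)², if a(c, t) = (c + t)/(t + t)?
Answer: 81/1600 ≈ 0.050625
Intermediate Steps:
a(c, t) = (c + t)/(2*t) (a(c, t) = (c + t)/((2*t)) = (c + t)*(1/(2*t)) = (c + t)/(2*t))
a(1 - 1*(-28), -20)² = ((½)*((1 - 1*(-28)) - 20)/(-20))² = ((½)*(-1/20)*((1 + 28) - 20))² = ((½)*(-1/20)*(29 - 20))² = ((½)*(-1/20)*9)² = (-9/40)² = 81/1600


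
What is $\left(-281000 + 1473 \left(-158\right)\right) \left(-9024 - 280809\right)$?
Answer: $148897066422$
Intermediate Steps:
$\left(-281000 + 1473 \left(-158\right)\right) \left(-9024 - 280809\right) = \left(-281000 - 232734\right) \left(-289833\right) = \left(-513734\right) \left(-289833\right) = 148897066422$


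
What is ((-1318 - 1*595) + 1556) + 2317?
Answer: 1960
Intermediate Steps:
((-1318 - 1*595) + 1556) + 2317 = ((-1318 - 595) + 1556) + 2317 = (-1913 + 1556) + 2317 = -357 + 2317 = 1960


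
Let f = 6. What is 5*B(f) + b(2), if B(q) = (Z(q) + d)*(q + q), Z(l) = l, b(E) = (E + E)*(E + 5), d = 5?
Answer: 688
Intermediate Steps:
b(E) = 2*E*(5 + E) (b(E) = (2*E)*(5 + E) = 2*E*(5 + E))
B(q) = 2*q*(5 + q) (B(q) = (q + 5)*(q + q) = (5 + q)*(2*q) = 2*q*(5 + q))
5*B(f) + b(2) = 5*(2*6*(5 + 6)) + 2*2*(5 + 2) = 5*(2*6*11) + 2*2*7 = 5*132 + 28 = 660 + 28 = 688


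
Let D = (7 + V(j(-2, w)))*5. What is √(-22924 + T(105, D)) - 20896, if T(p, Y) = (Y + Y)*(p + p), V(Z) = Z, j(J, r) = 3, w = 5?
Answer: -20896 + 2*I*√481 ≈ -20896.0 + 43.863*I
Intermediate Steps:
D = 50 (D = (7 + 3)*5 = 10*5 = 50)
T(p, Y) = 4*Y*p (T(p, Y) = (2*Y)*(2*p) = 4*Y*p)
√(-22924 + T(105, D)) - 20896 = √(-22924 + 4*50*105) - 20896 = √(-22924 + 21000) - 20896 = √(-1924) - 20896 = 2*I*√481 - 20896 = -20896 + 2*I*√481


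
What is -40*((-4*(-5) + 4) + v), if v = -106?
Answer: 3280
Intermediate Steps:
-40*((-4*(-5) + 4) + v) = -40*((-4*(-5) + 4) - 106) = -40*((20 + 4) - 106) = -40*(24 - 106) = -40*(-82) = 3280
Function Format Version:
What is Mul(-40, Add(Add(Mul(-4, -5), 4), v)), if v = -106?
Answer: 3280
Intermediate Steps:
Mul(-40, Add(Add(Mul(-4, -5), 4), v)) = Mul(-40, Add(Add(Mul(-4, -5), 4), -106)) = Mul(-40, Add(Add(20, 4), -106)) = Mul(-40, Add(24, -106)) = Mul(-40, -82) = 3280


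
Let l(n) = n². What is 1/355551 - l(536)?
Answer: -102148380095/355551 ≈ -2.8730e+5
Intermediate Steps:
1/355551 - l(536) = 1/355551 - 1*536² = 1/355551 - 1*287296 = 1/355551 - 287296 = -102148380095/355551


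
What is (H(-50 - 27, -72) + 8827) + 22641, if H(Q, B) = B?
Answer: 31396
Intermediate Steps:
(H(-50 - 27, -72) + 8827) + 22641 = (-72 + 8827) + 22641 = 8755 + 22641 = 31396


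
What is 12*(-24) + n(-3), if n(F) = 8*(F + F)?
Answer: -336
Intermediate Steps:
n(F) = 16*F (n(F) = 8*(2*F) = 16*F)
12*(-24) + n(-3) = 12*(-24) + 16*(-3) = -288 - 48 = -336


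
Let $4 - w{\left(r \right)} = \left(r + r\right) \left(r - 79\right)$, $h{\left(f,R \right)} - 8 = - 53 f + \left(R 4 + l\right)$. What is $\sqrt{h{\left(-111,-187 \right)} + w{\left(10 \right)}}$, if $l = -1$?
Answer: $\sqrt{6526} \approx 80.784$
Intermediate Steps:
$h{\left(f,R \right)} = 7 - 53 f + 4 R$ ($h{\left(f,R \right)} = 8 - \left(1 + 53 f - R 4\right) = 8 - \left(1 - 4 R + 53 f\right) = 7 - 53 f + 4 R$)
$w{\left(r \right)} = 4 - 2 r \left(-79 + r\right)$ ($w{\left(r \right)} = 4 - \left(r + r\right) \left(r - 79\right) = 4 - 2 r \left(-79 + r\right)$)
$\sqrt{h{\left(-111,-187 \right)} + w{\left(10 \right)}} = \sqrt{\left(7 - -5883 + 4 \left(-187\right)\right) + \left(4 - 2 \cdot 10^{2} + 158 \cdot 10\right)} = \sqrt{\left(7 + 5883 - 748\right) + \left(4 - 200 + 1580\right)} = \sqrt{5142 + \left(4 - 200 + 1580\right)} = \sqrt{5142 + 1384} = \sqrt{6526}$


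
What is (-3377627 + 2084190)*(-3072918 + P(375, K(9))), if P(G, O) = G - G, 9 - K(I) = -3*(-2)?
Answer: 3974625839166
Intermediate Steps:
K(I) = 3 (K(I) = 9 - (-3)*(-2) = 9 - 1*6 = 9 - 6 = 3)
P(G, O) = 0
(-3377627 + 2084190)*(-3072918 + P(375, K(9))) = (-3377627 + 2084190)*(-3072918 + 0) = -1293437*(-3072918) = 3974625839166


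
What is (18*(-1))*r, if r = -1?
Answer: 18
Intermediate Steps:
(18*(-1))*r = (18*(-1))*(-1) = -18*(-1) = 18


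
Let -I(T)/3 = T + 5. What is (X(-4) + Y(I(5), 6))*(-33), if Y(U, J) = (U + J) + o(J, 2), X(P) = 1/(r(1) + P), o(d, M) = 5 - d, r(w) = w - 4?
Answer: 5808/7 ≈ 829.71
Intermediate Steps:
r(w) = -4 + w
I(T) = -15 - 3*T (I(T) = -3*(T + 5) = -3*(5 + T) = -15 - 3*T)
X(P) = 1/(-3 + P) (X(P) = 1/((-4 + 1) + P) = 1/(-3 + P))
Y(U, J) = 5 + U (Y(U, J) = (U + J) + (5 - J) = (J + U) + (5 - J) = 5 + U)
(X(-4) + Y(I(5), 6))*(-33) = (1/(-3 - 4) + (5 + (-15 - 3*5)))*(-33) = (1/(-7) + (5 + (-15 - 15)))*(-33) = (-⅐ + (5 - 30))*(-33) = (-⅐ - 25)*(-33) = -176/7*(-33) = 5808/7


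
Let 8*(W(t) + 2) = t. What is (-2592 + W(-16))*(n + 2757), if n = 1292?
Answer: -10511204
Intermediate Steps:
W(t) = -2 + t/8
(-2592 + W(-16))*(n + 2757) = (-2592 + (-2 + (1/8)*(-16)))*(1292 + 2757) = (-2592 + (-2 - 2))*4049 = (-2592 - 4)*4049 = -2596*4049 = -10511204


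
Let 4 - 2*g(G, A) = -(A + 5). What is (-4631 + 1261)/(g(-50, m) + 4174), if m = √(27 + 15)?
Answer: -56326180/69839407 + 6740*√42/69839407 ≈ -0.80588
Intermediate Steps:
m = √42 ≈ 6.4807
g(G, A) = 9/2 + A/2 (g(G, A) = 2 - (-1)*(A + 5)/2 = 2 - (-1)*(5 + A)/2 = 2 - (-5 - A)/2 = 2 + (5/2 + A/2) = 9/2 + A/2)
(-4631 + 1261)/(g(-50, m) + 4174) = (-4631 + 1261)/((9/2 + √42/2) + 4174) = -3370/(8357/2 + √42/2)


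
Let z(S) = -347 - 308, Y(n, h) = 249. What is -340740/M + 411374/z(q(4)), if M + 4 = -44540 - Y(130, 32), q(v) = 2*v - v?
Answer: -674203366/1086645 ≈ -620.45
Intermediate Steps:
q(v) = v
z(S) = -655
M = -44793 (M = -4 + (-44540 - 1*249) = -4 + (-44540 - 249) = -4 - 44789 = -44793)
-340740/M + 411374/z(q(4)) = -340740/(-44793) + 411374/(-655) = -340740*(-1/44793) + 411374*(-1/655) = 12620/1659 - 411374/655 = -674203366/1086645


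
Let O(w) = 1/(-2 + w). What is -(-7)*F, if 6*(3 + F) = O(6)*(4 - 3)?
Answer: -497/24 ≈ -20.708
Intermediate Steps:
F = -71/24 (F = -3 + ((4 - 3)/(-2 + 6))/6 = -3 + (1/4)/6 = -3 + ((¼)*1)/6 = -3 + (⅙)*(¼) = -3 + 1/24 = -71/24 ≈ -2.9583)
-(-7)*F = -(-7)*(-71)/24 = -7*71/24 = -497/24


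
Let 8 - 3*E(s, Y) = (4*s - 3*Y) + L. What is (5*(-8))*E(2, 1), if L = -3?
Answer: -80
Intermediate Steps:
E(s, Y) = 11/3 + Y - 4*s/3 (E(s, Y) = 8/3 - ((4*s - 3*Y) - 3)/3 = 8/3 - ((-3*Y + 4*s) - 3)/3 = 8/3 - (-3 - 3*Y + 4*s)/3 = 8/3 + (1 + Y - 4*s/3) = 11/3 + Y - 4*s/3)
(5*(-8))*E(2, 1) = (5*(-8))*(11/3 + 1 - 4/3*2) = -40*(11/3 + 1 - 8/3) = -40*2 = -80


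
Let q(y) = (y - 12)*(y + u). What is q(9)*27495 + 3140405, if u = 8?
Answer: 1738160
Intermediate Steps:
q(y) = (-12 + y)*(8 + y) (q(y) = (y - 12)*(y + 8) = (-12 + y)*(8 + y))
q(9)*27495 + 3140405 = (-96 + 9**2 - 4*9)*27495 + 3140405 = (-96 + 81 - 36)*27495 + 3140405 = -51*27495 + 3140405 = -1402245 + 3140405 = 1738160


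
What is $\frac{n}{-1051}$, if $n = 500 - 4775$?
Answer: $\frac{4275}{1051} \approx 4.0676$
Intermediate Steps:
$n = -4275$
$\frac{n}{-1051} = - \frac{4275}{-1051} = \left(-4275\right) \left(- \frac{1}{1051}\right) = \frac{4275}{1051}$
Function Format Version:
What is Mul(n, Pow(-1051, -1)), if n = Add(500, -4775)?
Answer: Rational(4275, 1051) ≈ 4.0676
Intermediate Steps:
n = -4275
Mul(n, Pow(-1051, -1)) = Mul(-4275, Pow(-1051, -1)) = Mul(-4275, Rational(-1, 1051)) = Rational(4275, 1051)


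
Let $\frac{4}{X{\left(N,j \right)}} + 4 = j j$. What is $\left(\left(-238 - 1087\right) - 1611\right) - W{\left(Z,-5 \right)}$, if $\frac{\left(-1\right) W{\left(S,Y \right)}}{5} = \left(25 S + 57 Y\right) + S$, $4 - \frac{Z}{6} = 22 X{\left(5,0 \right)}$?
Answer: $15919$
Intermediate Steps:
$X{\left(N,j \right)} = \frac{4}{-4 + j^{2}}$ ($X{\left(N,j \right)} = \frac{4}{-4 + j j} = \frac{4}{-4 + j^{2}}$)
$Z = 156$ ($Z = 24 - 6 \cdot 22 \frac{4}{-4 + 0^{2}} = 24 - 6 \cdot 22 \frac{4}{-4 + 0} = 24 - 6 \cdot 22 \frac{4}{-4} = 24 - 6 \cdot 22 \cdot 4 \left(- \frac{1}{4}\right) = 24 - 6 \cdot 22 \left(-1\right) = 24 - -132 = 24 + 132 = 156$)
$W{\left(S,Y \right)} = - 285 Y - 130 S$ ($W{\left(S,Y \right)} = - 5 \left(\left(25 S + 57 Y\right) + S\right) = - 5 \left(26 S + 57 Y\right) = - 285 Y - 130 S$)
$\left(\left(-238 - 1087\right) - 1611\right) - W{\left(Z,-5 \right)} = \left(\left(-238 - 1087\right) - 1611\right) - \left(\left(-285\right) \left(-5\right) - 20280\right) = \left(-1325 - 1611\right) - \left(1425 - 20280\right) = -2936 - -18855 = -2936 + 18855 = 15919$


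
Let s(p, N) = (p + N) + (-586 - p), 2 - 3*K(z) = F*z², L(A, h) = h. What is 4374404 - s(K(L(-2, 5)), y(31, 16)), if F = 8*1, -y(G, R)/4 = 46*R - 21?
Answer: 4377850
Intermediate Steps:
y(G, R) = 84 - 184*R (y(G, R) = -4*(46*R - 21) = -4*(-21 + 46*R) = 84 - 184*R)
F = 8
K(z) = ⅔ - 8*z²/3
s(p, N) = -586 + N (s(p, N) = (N + p) + (-586 - p) = -586 + N)
4374404 - s(K(L(-2, 5)), y(31, 16)) = 4374404 - (-586 + (84 - 184*16)) = 4374404 - (-586 + (84 - 2944)) = 4374404 - (-586 - 2860) = 4374404 - 1*(-3446) = 4374404 + 3446 = 4377850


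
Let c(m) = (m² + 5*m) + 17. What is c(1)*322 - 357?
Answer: 7049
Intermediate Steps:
c(m) = 17 + m² + 5*m
c(1)*322 - 357 = (17 + 1² + 5*1)*322 - 357 = (17 + 1 + 5)*322 - 357 = 23*322 - 357 = 7406 - 357 = 7049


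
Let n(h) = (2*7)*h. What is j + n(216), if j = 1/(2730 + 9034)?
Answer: 35574337/11764 ≈ 3024.0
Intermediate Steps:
j = 1/11764 ≈ 8.5005e-5
n(h) = 14*h
j + n(216) = 1/11764 + 14*216 = 1/11764 + 3024 = 35574337/11764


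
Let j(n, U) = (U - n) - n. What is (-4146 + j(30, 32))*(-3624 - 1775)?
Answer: 22535426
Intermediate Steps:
j(n, U) = U - 2*n
(-4146 + j(30, 32))*(-3624 - 1775) = (-4146 + (32 - 2*30))*(-3624 - 1775) = (-4146 + (32 - 60))*(-5399) = (-4146 - 28)*(-5399) = -4174*(-5399) = 22535426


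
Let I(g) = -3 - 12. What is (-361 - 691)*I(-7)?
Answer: 15780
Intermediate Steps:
I(g) = -15
(-361 - 691)*I(-7) = (-361 - 691)*(-15) = -1052*(-15) = 15780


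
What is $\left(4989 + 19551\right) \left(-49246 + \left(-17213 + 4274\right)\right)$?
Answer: $-1526019900$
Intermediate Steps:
$\left(4989 + 19551\right) \left(-49246 + \left(-17213 + 4274\right)\right) = 24540 \left(-49246 - 12939\right) = 24540 \left(-62185\right) = -1526019900$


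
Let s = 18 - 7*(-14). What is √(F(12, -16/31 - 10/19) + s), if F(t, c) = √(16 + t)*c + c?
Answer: √(39881190 - 723292*√7)/589 ≈ 10.461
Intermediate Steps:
s = 116 (s = 18 + 98 = 116)
F(t, c) = c + c*√(16 + t) (F(t, c) = c*√(16 + t) + c = c + c*√(16 + t))
√(F(12, -16/31 - 10/19) + s) = √((-16/31 - 10/19)*(1 + √(16 + 12)) + 116) = √((-16*1/31 - 10*1/19)*(1 + √28) + 116) = √((-16/31 - 10/19)*(1 + 2*√7) + 116) = √(-614*(1 + 2*√7)/589 + 116) = √((-614/589 - 1228*√7/589) + 116) = √(67710/589 - 1228*√7/589)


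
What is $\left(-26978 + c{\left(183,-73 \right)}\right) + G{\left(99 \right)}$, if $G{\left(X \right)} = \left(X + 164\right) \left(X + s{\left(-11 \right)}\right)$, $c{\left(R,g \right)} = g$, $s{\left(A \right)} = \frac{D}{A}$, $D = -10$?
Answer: $- \frac{8524}{11} \approx -774.91$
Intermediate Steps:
$s{\left(A \right)} = - \frac{10}{A}$
$G{\left(X \right)} = \left(164 + X\right) \left(\frac{10}{11} + X\right)$ ($G{\left(X \right)} = \left(X + 164\right) \left(X - \frac{10}{-11}\right) = \left(164 + X\right) \left(X - - \frac{10}{11}\right) = \left(164 + X\right) \left(X + \frac{10}{11}\right) = \left(164 + X\right) \left(\frac{10}{11} + X\right)$)
$\left(-26978 + c{\left(183,-73 \right)}\right) + G{\left(99 \right)} = \left(-26978 - 73\right) + \left(\frac{1640}{11} + 99^{2} + \frac{1814}{11} \cdot 99\right) = -27051 + \left(\frac{1640}{11} + 9801 + 16326\right) = -27051 + \frac{289037}{11} = - \frac{8524}{11}$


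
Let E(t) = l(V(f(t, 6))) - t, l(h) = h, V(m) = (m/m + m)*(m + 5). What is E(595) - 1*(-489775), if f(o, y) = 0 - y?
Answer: 489185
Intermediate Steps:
f(o, y) = -y
V(m) = (1 + m)*(5 + m)
E(t) = 5 - t (E(t) = (5 + (-1*6)² + 6*(-1*6)) - t = (5 + (-6)² + 6*(-6)) - t = (5 + 36 - 36) - t = 5 - t)
E(595) - 1*(-489775) = (5 - 1*595) - 1*(-489775) = (5 - 595) + 489775 = -590 + 489775 = 489185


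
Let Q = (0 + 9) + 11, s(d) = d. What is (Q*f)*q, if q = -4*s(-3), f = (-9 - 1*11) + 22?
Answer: 480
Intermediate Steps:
f = 2 (f = (-9 - 11) + 22 = -20 + 22 = 2)
Q = 20 (Q = 9 + 11 = 20)
q = 12 (q = -4*(-3) = 12)
(Q*f)*q = (20*2)*12 = 40*12 = 480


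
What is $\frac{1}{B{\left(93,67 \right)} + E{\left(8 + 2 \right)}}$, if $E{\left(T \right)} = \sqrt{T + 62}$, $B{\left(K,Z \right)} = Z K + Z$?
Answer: $\frac{3149}{19832366} - \frac{3 \sqrt{2}}{19832366} \approx 0.00015857$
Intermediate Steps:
$B{\left(K,Z \right)} = Z + K Z$ ($B{\left(K,Z \right)} = K Z + Z = Z + K Z$)
$E{\left(T \right)} = \sqrt{62 + T}$
$\frac{1}{B{\left(93,67 \right)} + E{\left(8 + 2 \right)}} = \frac{1}{67 \left(1 + 93\right) + \sqrt{62 + \left(8 + 2\right)}} = \frac{1}{67 \cdot 94 + \sqrt{62 + 10}} = \frac{1}{6298 + \sqrt{72}} = \frac{1}{6298 + 6 \sqrt{2}}$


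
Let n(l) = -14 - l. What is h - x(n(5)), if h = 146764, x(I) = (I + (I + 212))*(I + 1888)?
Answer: -178442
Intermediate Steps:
x(I) = (212 + 2*I)*(1888 + I) (x(I) = (I + (212 + I))*(1888 + I) = (212 + 2*I)*(1888 + I))
h - x(n(5)) = 146764 - (400256 + 2*(-14 - 1*5)² + 3988*(-14 - 1*5)) = 146764 - (400256 + 2*(-14 - 5)² + 3988*(-14 - 5)) = 146764 - (400256 + 2*(-19)² + 3988*(-19)) = 146764 - (400256 + 2*361 - 75772) = 146764 - (400256 + 722 - 75772) = 146764 - 1*325206 = 146764 - 325206 = -178442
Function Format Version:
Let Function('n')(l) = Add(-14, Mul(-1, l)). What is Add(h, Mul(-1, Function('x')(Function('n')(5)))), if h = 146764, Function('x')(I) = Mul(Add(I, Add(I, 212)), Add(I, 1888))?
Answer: -178442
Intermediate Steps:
Function('x')(I) = Mul(Add(212, Mul(2, I)), Add(1888, I)) (Function('x')(I) = Mul(Add(I, Add(212, I)), Add(1888, I)) = Mul(Add(212, Mul(2, I)), Add(1888, I)))
Add(h, Mul(-1, Function('x')(Function('n')(5)))) = Add(146764, Mul(-1, Add(400256, Mul(2, Pow(Add(-14, Mul(-1, 5)), 2)), Mul(3988, Add(-14, Mul(-1, 5)))))) = Add(146764, Mul(-1, Add(400256, Mul(2, Pow(Add(-14, -5), 2)), Mul(3988, Add(-14, -5))))) = Add(146764, Mul(-1, Add(400256, Mul(2, Pow(-19, 2)), Mul(3988, -19)))) = Add(146764, Mul(-1, Add(400256, Mul(2, 361), -75772))) = Add(146764, Mul(-1, Add(400256, 722, -75772))) = Add(146764, Mul(-1, 325206)) = Add(146764, -325206) = -178442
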